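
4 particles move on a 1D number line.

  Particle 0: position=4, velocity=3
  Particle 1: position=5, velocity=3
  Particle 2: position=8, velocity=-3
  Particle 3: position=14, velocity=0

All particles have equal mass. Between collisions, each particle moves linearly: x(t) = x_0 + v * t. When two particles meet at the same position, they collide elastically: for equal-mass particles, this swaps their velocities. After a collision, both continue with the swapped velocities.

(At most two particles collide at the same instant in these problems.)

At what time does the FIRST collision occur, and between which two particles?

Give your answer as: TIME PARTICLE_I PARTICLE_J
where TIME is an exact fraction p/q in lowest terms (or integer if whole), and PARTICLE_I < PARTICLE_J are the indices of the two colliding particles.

Pair (0,1): pos 4,5 vel 3,3 -> not approaching (rel speed 0 <= 0)
Pair (1,2): pos 5,8 vel 3,-3 -> gap=3, closing at 6/unit, collide at t=1/2
Pair (2,3): pos 8,14 vel -3,0 -> not approaching (rel speed -3 <= 0)
Earliest collision: t=1/2 between 1 and 2

Answer: 1/2 1 2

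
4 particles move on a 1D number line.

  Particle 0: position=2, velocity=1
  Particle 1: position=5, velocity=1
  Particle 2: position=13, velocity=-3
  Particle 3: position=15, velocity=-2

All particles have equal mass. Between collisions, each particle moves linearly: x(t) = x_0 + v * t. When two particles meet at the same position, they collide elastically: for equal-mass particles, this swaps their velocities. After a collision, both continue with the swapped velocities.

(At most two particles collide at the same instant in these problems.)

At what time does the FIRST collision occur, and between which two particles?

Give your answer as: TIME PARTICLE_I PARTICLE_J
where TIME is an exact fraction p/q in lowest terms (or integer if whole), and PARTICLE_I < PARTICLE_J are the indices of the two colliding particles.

Answer: 2 1 2

Derivation:
Pair (0,1): pos 2,5 vel 1,1 -> not approaching (rel speed 0 <= 0)
Pair (1,2): pos 5,13 vel 1,-3 -> gap=8, closing at 4/unit, collide at t=2
Pair (2,3): pos 13,15 vel -3,-2 -> not approaching (rel speed -1 <= 0)
Earliest collision: t=2 between 1 and 2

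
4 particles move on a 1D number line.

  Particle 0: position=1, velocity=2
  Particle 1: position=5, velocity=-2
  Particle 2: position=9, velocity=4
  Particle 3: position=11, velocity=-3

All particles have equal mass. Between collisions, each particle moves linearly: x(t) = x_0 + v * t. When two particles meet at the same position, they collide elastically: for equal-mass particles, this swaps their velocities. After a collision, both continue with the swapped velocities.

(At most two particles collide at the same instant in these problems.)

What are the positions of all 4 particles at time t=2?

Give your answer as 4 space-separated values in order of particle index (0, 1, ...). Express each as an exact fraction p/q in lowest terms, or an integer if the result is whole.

Collision at t=2/7: particles 2 and 3 swap velocities; positions: p0=11/7 p1=31/7 p2=71/7 p3=71/7; velocities now: v0=2 v1=-2 v2=-3 v3=4
Collision at t=1: particles 0 and 1 swap velocities; positions: p0=3 p1=3 p2=8 p3=13; velocities now: v0=-2 v1=2 v2=-3 v3=4
Collision at t=2: particles 1 and 2 swap velocities; positions: p0=1 p1=5 p2=5 p3=17; velocities now: v0=-2 v1=-3 v2=2 v3=4
Advance to t=2 (no further collisions before then); velocities: v0=-2 v1=-3 v2=2 v3=4; positions = 1 5 5 17

Answer: 1 5 5 17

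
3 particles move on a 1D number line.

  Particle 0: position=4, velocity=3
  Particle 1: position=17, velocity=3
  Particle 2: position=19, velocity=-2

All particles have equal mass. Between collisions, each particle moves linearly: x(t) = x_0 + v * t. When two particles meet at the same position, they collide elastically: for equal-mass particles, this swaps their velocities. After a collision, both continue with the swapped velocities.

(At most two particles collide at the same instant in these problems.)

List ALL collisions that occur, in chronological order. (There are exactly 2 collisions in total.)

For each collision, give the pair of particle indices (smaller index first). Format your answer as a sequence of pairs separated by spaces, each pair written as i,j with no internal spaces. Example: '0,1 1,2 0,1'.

Collision at t=2/5: particles 1 and 2 swap velocities; positions: p0=26/5 p1=91/5 p2=91/5; velocities now: v0=3 v1=-2 v2=3
Collision at t=3: particles 0 and 1 swap velocities; positions: p0=13 p1=13 p2=26; velocities now: v0=-2 v1=3 v2=3

Answer: 1,2 0,1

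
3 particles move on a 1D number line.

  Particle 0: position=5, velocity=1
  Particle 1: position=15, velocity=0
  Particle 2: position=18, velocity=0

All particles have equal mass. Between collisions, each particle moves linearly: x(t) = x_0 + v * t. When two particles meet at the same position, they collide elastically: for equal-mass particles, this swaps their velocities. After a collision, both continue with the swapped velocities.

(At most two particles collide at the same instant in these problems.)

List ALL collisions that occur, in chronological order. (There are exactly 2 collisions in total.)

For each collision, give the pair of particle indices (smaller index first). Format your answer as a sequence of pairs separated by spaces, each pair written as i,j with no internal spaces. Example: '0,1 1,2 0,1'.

Answer: 0,1 1,2

Derivation:
Collision at t=10: particles 0 and 1 swap velocities; positions: p0=15 p1=15 p2=18; velocities now: v0=0 v1=1 v2=0
Collision at t=13: particles 1 and 2 swap velocities; positions: p0=15 p1=18 p2=18; velocities now: v0=0 v1=0 v2=1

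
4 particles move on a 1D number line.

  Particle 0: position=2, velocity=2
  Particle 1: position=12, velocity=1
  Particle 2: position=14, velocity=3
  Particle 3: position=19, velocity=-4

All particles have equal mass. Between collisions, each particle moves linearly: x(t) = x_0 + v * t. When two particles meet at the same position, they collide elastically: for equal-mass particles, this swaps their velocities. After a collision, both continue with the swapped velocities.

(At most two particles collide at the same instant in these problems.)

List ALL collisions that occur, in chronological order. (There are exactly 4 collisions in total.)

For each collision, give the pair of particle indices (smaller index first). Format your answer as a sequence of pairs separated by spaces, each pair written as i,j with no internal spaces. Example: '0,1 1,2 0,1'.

Collision at t=5/7: particles 2 and 3 swap velocities; positions: p0=24/7 p1=89/7 p2=113/7 p3=113/7; velocities now: v0=2 v1=1 v2=-4 v3=3
Collision at t=7/5: particles 1 and 2 swap velocities; positions: p0=24/5 p1=67/5 p2=67/5 p3=91/5; velocities now: v0=2 v1=-4 v2=1 v3=3
Collision at t=17/6: particles 0 and 1 swap velocities; positions: p0=23/3 p1=23/3 p2=89/6 p3=45/2; velocities now: v0=-4 v1=2 v2=1 v3=3
Collision at t=10: particles 1 and 2 swap velocities; positions: p0=-21 p1=22 p2=22 p3=44; velocities now: v0=-4 v1=1 v2=2 v3=3

Answer: 2,3 1,2 0,1 1,2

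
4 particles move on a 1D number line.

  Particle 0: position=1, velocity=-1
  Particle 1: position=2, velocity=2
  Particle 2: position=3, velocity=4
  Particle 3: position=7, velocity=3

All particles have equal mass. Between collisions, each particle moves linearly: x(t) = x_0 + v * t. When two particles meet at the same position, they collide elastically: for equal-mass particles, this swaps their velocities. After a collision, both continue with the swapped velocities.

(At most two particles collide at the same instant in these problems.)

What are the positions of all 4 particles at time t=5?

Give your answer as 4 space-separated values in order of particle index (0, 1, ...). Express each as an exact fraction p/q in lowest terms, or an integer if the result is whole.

Collision at t=4: particles 2 and 3 swap velocities; positions: p0=-3 p1=10 p2=19 p3=19; velocities now: v0=-1 v1=2 v2=3 v3=4
Advance to t=5 (no further collisions before then); velocities: v0=-1 v1=2 v2=3 v3=4; positions = -4 12 22 23

Answer: -4 12 22 23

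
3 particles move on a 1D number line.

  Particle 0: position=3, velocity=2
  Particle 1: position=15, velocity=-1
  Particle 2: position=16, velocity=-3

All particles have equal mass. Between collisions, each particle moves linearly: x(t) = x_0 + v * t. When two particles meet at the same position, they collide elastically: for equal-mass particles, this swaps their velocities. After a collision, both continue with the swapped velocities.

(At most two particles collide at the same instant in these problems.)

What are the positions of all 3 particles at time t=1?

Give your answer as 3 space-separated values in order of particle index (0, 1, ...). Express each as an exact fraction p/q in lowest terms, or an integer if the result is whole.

Answer: 5 13 14

Derivation:
Collision at t=1/2: particles 1 and 2 swap velocities; positions: p0=4 p1=29/2 p2=29/2; velocities now: v0=2 v1=-3 v2=-1
Advance to t=1 (no further collisions before then); velocities: v0=2 v1=-3 v2=-1; positions = 5 13 14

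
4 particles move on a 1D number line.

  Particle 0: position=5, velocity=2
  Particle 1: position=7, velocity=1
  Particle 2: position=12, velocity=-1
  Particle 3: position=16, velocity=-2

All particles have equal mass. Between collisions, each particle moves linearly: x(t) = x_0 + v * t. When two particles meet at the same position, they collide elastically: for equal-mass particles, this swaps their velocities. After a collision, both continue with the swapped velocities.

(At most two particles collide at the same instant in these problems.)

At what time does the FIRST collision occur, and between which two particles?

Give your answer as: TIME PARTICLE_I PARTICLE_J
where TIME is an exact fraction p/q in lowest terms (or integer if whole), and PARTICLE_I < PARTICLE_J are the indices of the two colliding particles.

Pair (0,1): pos 5,7 vel 2,1 -> gap=2, closing at 1/unit, collide at t=2
Pair (1,2): pos 7,12 vel 1,-1 -> gap=5, closing at 2/unit, collide at t=5/2
Pair (2,3): pos 12,16 vel -1,-2 -> gap=4, closing at 1/unit, collide at t=4
Earliest collision: t=2 between 0 and 1

Answer: 2 0 1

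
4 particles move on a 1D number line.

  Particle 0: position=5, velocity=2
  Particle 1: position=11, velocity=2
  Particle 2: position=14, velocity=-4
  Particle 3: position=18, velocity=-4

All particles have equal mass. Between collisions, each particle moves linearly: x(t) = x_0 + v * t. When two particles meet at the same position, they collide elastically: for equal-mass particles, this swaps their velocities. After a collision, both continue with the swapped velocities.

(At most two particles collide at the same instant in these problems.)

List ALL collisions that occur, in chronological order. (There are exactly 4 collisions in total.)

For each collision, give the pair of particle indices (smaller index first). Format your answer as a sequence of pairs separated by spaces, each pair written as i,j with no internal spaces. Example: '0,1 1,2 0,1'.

Collision at t=1/2: particles 1 and 2 swap velocities; positions: p0=6 p1=12 p2=12 p3=16; velocities now: v0=2 v1=-4 v2=2 v3=-4
Collision at t=7/6: particles 2 and 3 swap velocities; positions: p0=22/3 p1=28/3 p2=40/3 p3=40/3; velocities now: v0=2 v1=-4 v2=-4 v3=2
Collision at t=3/2: particles 0 and 1 swap velocities; positions: p0=8 p1=8 p2=12 p3=14; velocities now: v0=-4 v1=2 v2=-4 v3=2
Collision at t=13/6: particles 1 and 2 swap velocities; positions: p0=16/3 p1=28/3 p2=28/3 p3=46/3; velocities now: v0=-4 v1=-4 v2=2 v3=2

Answer: 1,2 2,3 0,1 1,2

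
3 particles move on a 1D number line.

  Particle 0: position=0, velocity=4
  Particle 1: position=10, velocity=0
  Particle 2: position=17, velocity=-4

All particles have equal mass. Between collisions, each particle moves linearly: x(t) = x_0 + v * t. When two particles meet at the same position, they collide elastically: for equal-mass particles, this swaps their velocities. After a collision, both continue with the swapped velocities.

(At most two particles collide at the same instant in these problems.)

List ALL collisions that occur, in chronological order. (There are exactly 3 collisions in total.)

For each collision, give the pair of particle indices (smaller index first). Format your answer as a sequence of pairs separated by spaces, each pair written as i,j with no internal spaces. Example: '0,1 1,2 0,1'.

Collision at t=7/4: particles 1 and 2 swap velocities; positions: p0=7 p1=10 p2=10; velocities now: v0=4 v1=-4 v2=0
Collision at t=17/8: particles 0 and 1 swap velocities; positions: p0=17/2 p1=17/2 p2=10; velocities now: v0=-4 v1=4 v2=0
Collision at t=5/2: particles 1 and 2 swap velocities; positions: p0=7 p1=10 p2=10; velocities now: v0=-4 v1=0 v2=4

Answer: 1,2 0,1 1,2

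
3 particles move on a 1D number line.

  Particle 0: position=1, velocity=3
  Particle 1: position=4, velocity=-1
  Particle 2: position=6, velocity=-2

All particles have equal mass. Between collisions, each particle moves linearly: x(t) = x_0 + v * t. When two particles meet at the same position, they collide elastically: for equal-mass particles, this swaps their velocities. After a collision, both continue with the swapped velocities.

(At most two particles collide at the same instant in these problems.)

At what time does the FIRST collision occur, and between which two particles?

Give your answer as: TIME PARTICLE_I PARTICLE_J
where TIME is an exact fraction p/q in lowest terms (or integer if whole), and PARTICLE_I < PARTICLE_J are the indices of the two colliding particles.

Pair (0,1): pos 1,4 vel 3,-1 -> gap=3, closing at 4/unit, collide at t=3/4
Pair (1,2): pos 4,6 vel -1,-2 -> gap=2, closing at 1/unit, collide at t=2
Earliest collision: t=3/4 between 0 and 1

Answer: 3/4 0 1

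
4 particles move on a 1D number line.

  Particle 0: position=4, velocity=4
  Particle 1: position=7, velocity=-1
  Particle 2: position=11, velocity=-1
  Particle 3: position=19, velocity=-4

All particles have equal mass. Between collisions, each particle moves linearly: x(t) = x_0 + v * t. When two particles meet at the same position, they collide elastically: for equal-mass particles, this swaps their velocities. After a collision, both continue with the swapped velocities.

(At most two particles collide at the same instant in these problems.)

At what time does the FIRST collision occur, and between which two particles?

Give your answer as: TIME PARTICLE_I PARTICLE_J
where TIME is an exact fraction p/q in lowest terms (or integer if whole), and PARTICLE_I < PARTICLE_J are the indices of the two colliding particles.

Pair (0,1): pos 4,7 vel 4,-1 -> gap=3, closing at 5/unit, collide at t=3/5
Pair (1,2): pos 7,11 vel -1,-1 -> not approaching (rel speed 0 <= 0)
Pair (2,3): pos 11,19 vel -1,-4 -> gap=8, closing at 3/unit, collide at t=8/3
Earliest collision: t=3/5 between 0 and 1

Answer: 3/5 0 1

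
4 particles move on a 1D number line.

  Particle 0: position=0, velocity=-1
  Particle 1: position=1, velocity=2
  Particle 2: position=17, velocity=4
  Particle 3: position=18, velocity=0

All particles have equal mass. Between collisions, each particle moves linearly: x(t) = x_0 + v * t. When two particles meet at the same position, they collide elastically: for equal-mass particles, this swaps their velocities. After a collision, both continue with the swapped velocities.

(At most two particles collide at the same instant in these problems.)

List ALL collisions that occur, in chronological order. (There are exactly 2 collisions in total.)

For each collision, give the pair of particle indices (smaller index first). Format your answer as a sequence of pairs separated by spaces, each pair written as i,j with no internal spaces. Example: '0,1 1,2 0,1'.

Collision at t=1/4: particles 2 and 3 swap velocities; positions: p0=-1/4 p1=3/2 p2=18 p3=18; velocities now: v0=-1 v1=2 v2=0 v3=4
Collision at t=17/2: particles 1 and 2 swap velocities; positions: p0=-17/2 p1=18 p2=18 p3=51; velocities now: v0=-1 v1=0 v2=2 v3=4

Answer: 2,3 1,2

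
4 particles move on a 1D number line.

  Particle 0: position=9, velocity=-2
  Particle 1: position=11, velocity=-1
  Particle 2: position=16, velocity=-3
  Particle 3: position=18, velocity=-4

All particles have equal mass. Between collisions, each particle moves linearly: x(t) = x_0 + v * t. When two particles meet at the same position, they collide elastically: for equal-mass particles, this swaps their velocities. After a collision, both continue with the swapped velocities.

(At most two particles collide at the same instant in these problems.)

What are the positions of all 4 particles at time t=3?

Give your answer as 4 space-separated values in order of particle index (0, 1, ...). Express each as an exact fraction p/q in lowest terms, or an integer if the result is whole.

Collision at t=2: particles 2 and 3 swap velocities; positions: p0=5 p1=9 p2=10 p3=10; velocities now: v0=-2 v1=-1 v2=-4 v3=-3
Collision at t=7/3: particles 1 and 2 swap velocities; positions: p0=13/3 p1=26/3 p2=26/3 p3=9; velocities now: v0=-2 v1=-4 v2=-1 v3=-3
Collision at t=5/2: particles 2 and 3 swap velocities; positions: p0=4 p1=8 p2=17/2 p3=17/2; velocities now: v0=-2 v1=-4 v2=-3 v3=-1
Advance to t=3 (no further collisions before then); velocities: v0=-2 v1=-4 v2=-3 v3=-1; positions = 3 6 7 8

Answer: 3 6 7 8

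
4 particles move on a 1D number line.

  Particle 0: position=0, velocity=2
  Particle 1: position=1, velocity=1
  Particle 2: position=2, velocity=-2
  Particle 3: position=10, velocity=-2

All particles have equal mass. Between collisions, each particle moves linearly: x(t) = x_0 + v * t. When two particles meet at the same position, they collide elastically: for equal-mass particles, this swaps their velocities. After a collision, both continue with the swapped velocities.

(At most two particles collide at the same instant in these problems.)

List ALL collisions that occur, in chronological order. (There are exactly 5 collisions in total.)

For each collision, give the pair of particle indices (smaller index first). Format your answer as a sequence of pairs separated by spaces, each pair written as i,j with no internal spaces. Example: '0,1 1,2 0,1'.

Collision at t=1/3: particles 1 and 2 swap velocities; positions: p0=2/3 p1=4/3 p2=4/3 p3=28/3; velocities now: v0=2 v1=-2 v2=1 v3=-2
Collision at t=1/2: particles 0 and 1 swap velocities; positions: p0=1 p1=1 p2=3/2 p3=9; velocities now: v0=-2 v1=2 v2=1 v3=-2
Collision at t=1: particles 1 and 2 swap velocities; positions: p0=0 p1=2 p2=2 p3=8; velocities now: v0=-2 v1=1 v2=2 v3=-2
Collision at t=5/2: particles 2 and 3 swap velocities; positions: p0=-3 p1=7/2 p2=5 p3=5; velocities now: v0=-2 v1=1 v2=-2 v3=2
Collision at t=3: particles 1 and 2 swap velocities; positions: p0=-4 p1=4 p2=4 p3=6; velocities now: v0=-2 v1=-2 v2=1 v3=2

Answer: 1,2 0,1 1,2 2,3 1,2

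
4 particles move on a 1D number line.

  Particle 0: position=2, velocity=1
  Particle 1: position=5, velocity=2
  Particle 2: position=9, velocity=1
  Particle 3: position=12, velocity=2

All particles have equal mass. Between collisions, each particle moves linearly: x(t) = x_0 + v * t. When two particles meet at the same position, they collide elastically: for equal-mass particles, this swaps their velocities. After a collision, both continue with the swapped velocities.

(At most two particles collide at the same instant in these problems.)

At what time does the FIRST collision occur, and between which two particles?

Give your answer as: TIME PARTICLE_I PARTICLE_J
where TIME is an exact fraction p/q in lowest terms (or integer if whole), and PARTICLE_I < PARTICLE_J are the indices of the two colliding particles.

Pair (0,1): pos 2,5 vel 1,2 -> not approaching (rel speed -1 <= 0)
Pair (1,2): pos 5,9 vel 2,1 -> gap=4, closing at 1/unit, collide at t=4
Pair (2,3): pos 9,12 vel 1,2 -> not approaching (rel speed -1 <= 0)
Earliest collision: t=4 between 1 and 2

Answer: 4 1 2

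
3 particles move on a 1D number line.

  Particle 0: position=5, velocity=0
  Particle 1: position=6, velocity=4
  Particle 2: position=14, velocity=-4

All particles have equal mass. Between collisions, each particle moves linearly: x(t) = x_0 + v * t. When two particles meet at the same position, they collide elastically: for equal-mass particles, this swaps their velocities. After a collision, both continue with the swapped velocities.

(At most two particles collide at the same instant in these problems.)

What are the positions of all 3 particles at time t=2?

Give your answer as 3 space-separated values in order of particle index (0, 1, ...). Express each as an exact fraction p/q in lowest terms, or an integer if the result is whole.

Collision at t=1: particles 1 and 2 swap velocities; positions: p0=5 p1=10 p2=10; velocities now: v0=0 v1=-4 v2=4
Advance to t=2 (no further collisions before then); velocities: v0=0 v1=-4 v2=4; positions = 5 6 14

Answer: 5 6 14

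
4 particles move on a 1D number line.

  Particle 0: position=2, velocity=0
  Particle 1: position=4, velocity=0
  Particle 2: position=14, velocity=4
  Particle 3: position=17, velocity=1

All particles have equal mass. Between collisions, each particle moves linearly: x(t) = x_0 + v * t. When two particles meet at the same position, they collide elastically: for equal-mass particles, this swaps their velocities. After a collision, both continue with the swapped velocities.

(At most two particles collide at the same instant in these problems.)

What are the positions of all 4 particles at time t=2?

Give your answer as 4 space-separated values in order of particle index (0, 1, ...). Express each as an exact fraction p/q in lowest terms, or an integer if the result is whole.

Collision at t=1: particles 2 and 3 swap velocities; positions: p0=2 p1=4 p2=18 p3=18; velocities now: v0=0 v1=0 v2=1 v3=4
Advance to t=2 (no further collisions before then); velocities: v0=0 v1=0 v2=1 v3=4; positions = 2 4 19 22

Answer: 2 4 19 22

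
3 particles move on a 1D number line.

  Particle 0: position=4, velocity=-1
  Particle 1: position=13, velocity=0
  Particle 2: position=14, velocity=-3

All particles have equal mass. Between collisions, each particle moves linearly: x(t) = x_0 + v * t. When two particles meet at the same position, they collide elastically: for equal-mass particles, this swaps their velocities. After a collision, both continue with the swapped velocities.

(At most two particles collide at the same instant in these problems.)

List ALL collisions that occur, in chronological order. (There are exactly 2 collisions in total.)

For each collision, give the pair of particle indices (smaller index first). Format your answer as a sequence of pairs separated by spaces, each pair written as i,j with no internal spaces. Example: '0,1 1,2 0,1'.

Collision at t=1/3: particles 1 and 2 swap velocities; positions: p0=11/3 p1=13 p2=13; velocities now: v0=-1 v1=-3 v2=0
Collision at t=5: particles 0 and 1 swap velocities; positions: p0=-1 p1=-1 p2=13; velocities now: v0=-3 v1=-1 v2=0

Answer: 1,2 0,1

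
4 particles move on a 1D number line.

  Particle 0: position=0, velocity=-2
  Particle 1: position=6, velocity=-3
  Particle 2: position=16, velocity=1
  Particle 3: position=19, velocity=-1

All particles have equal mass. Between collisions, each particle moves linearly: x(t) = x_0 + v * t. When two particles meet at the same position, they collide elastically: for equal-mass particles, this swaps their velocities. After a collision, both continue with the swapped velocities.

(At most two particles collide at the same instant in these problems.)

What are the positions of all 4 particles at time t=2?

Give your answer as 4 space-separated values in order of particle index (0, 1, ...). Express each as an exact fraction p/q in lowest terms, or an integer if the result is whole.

Collision at t=3/2: particles 2 and 3 swap velocities; positions: p0=-3 p1=3/2 p2=35/2 p3=35/2; velocities now: v0=-2 v1=-3 v2=-1 v3=1
Advance to t=2 (no further collisions before then); velocities: v0=-2 v1=-3 v2=-1 v3=1; positions = -4 0 17 18

Answer: -4 0 17 18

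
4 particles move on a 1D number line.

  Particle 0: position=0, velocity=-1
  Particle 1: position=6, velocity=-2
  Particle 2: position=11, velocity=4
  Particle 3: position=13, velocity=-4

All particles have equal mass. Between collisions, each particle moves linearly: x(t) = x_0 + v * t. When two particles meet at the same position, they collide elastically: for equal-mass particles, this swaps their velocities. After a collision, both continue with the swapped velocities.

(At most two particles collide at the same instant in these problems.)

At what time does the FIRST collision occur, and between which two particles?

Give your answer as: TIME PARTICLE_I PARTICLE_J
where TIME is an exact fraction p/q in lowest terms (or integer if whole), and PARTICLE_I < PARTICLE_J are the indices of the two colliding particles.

Answer: 1/4 2 3

Derivation:
Pair (0,1): pos 0,6 vel -1,-2 -> gap=6, closing at 1/unit, collide at t=6
Pair (1,2): pos 6,11 vel -2,4 -> not approaching (rel speed -6 <= 0)
Pair (2,3): pos 11,13 vel 4,-4 -> gap=2, closing at 8/unit, collide at t=1/4
Earliest collision: t=1/4 between 2 and 3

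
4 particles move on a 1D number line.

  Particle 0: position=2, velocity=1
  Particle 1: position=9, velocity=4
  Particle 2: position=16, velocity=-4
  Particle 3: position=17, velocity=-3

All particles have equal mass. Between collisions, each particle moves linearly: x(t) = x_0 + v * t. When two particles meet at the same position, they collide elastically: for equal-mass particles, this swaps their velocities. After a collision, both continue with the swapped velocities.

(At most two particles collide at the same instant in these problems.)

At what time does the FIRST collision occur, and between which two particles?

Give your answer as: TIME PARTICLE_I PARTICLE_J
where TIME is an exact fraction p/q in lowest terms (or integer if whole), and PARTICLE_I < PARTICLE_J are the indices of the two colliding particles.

Pair (0,1): pos 2,9 vel 1,4 -> not approaching (rel speed -3 <= 0)
Pair (1,2): pos 9,16 vel 4,-4 -> gap=7, closing at 8/unit, collide at t=7/8
Pair (2,3): pos 16,17 vel -4,-3 -> not approaching (rel speed -1 <= 0)
Earliest collision: t=7/8 between 1 and 2

Answer: 7/8 1 2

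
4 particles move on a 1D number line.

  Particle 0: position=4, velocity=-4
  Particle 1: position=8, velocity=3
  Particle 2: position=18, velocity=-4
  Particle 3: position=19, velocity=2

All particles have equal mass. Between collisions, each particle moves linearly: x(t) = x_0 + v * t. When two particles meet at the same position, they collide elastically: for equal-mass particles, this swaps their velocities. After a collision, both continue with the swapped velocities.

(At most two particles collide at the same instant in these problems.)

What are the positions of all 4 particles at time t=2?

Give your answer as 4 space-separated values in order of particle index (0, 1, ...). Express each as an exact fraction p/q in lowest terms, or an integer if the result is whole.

Answer: -4 10 14 23

Derivation:
Collision at t=10/7: particles 1 and 2 swap velocities; positions: p0=-12/7 p1=86/7 p2=86/7 p3=153/7; velocities now: v0=-4 v1=-4 v2=3 v3=2
Advance to t=2 (no further collisions before then); velocities: v0=-4 v1=-4 v2=3 v3=2; positions = -4 10 14 23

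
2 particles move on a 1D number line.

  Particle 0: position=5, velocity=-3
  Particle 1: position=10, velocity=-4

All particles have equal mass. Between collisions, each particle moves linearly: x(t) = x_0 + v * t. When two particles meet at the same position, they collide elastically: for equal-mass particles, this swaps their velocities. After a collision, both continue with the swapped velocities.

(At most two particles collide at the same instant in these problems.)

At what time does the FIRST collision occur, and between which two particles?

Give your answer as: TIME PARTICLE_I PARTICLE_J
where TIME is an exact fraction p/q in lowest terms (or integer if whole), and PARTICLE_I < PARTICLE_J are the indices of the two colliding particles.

Answer: 5 0 1

Derivation:
Pair (0,1): pos 5,10 vel -3,-4 -> gap=5, closing at 1/unit, collide at t=5
Earliest collision: t=5 between 0 and 1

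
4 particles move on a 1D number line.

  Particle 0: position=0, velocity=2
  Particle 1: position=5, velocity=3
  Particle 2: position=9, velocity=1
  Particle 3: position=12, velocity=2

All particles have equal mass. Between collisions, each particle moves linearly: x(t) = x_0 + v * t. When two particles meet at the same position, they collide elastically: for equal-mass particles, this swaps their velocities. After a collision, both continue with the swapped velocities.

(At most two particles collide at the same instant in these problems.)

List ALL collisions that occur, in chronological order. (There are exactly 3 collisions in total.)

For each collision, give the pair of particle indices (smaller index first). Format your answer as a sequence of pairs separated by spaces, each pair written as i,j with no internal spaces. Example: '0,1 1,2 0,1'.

Answer: 1,2 2,3 0,1

Derivation:
Collision at t=2: particles 1 and 2 swap velocities; positions: p0=4 p1=11 p2=11 p3=16; velocities now: v0=2 v1=1 v2=3 v3=2
Collision at t=7: particles 2 and 3 swap velocities; positions: p0=14 p1=16 p2=26 p3=26; velocities now: v0=2 v1=1 v2=2 v3=3
Collision at t=9: particles 0 and 1 swap velocities; positions: p0=18 p1=18 p2=30 p3=32; velocities now: v0=1 v1=2 v2=2 v3=3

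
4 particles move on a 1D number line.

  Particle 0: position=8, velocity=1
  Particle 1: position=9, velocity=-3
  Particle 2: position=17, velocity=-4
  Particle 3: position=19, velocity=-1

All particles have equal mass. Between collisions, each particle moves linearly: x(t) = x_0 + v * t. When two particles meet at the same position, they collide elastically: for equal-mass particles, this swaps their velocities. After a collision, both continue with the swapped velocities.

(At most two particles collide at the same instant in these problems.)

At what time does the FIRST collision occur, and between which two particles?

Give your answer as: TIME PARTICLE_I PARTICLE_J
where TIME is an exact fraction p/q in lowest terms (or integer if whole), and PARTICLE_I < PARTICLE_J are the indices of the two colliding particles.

Answer: 1/4 0 1

Derivation:
Pair (0,1): pos 8,9 vel 1,-3 -> gap=1, closing at 4/unit, collide at t=1/4
Pair (1,2): pos 9,17 vel -3,-4 -> gap=8, closing at 1/unit, collide at t=8
Pair (2,3): pos 17,19 vel -4,-1 -> not approaching (rel speed -3 <= 0)
Earliest collision: t=1/4 between 0 and 1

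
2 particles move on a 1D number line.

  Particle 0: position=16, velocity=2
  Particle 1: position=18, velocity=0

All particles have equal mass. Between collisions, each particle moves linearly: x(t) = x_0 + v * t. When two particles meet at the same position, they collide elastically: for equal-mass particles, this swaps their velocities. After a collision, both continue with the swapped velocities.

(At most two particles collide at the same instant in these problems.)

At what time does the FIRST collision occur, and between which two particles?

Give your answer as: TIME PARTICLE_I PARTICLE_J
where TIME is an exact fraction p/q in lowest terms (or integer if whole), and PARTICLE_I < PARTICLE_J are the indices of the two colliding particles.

Answer: 1 0 1

Derivation:
Pair (0,1): pos 16,18 vel 2,0 -> gap=2, closing at 2/unit, collide at t=1
Earliest collision: t=1 between 0 and 1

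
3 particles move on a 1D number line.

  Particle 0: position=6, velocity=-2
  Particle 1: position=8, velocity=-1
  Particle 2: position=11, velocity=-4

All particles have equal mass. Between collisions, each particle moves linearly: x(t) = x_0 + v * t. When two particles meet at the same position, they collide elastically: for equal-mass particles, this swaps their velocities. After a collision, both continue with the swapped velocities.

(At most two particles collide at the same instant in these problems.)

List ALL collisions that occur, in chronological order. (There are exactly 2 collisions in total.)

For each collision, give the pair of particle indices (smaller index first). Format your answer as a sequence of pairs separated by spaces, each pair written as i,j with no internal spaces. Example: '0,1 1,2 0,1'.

Answer: 1,2 0,1

Derivation:
Collision at t=1: particles 1 and 2 swap velocities; positions: p0=4 p1=7 p2=7; velocities now: v0=-2 v1=-4 v2=-1
Collision at t=5/2: particles 0 and 1 swap velocities; positions: p0=1 p1=1 p2=11/2; velocities now: v0=-4 v1=-2 v2=-1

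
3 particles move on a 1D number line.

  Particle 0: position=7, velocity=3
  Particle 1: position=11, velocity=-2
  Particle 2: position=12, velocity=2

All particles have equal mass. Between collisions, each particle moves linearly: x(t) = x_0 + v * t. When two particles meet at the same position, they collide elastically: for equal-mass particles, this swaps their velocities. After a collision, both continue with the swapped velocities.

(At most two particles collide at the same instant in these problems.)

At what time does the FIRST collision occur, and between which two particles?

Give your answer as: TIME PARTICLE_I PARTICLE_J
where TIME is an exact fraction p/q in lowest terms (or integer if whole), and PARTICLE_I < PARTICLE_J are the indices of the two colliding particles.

Answer: 4/5 0 1

Derivation:
Pair (0,1): pos 7,11 vel 3,-2 -> gap=4, closing at 5/unit, collide at t=4/5
Pair (1,2): pos 11,12 vel -2,2 -> not approaching (rel speed -4 <= 0)
Earliest collision: t=4/5 between 0 and 1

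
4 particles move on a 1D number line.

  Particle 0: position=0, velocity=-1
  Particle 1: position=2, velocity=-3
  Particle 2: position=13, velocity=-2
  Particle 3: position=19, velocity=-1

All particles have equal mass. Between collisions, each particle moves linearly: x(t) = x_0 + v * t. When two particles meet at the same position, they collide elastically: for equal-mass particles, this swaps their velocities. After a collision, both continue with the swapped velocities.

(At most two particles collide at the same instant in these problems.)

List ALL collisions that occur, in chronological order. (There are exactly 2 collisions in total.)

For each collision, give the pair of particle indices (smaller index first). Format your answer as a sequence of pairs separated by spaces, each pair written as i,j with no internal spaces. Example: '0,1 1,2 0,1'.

Answer: 0,1 1,2

Derivation:
Collision at t=1: particles 0 and 1 swap velocities; positions: p0=-1 p1=-1 p2=11 p3=18; velocities now: v0=-3 v1=-1 v2=-2 v3=-1
Collision at t=13: particles 1 and 2 swap velocities; positions: p0=-37 p1=-13 p2=-13 p3=6; velocities now: v0=-3 v1=-2 v2=-1 v3=-1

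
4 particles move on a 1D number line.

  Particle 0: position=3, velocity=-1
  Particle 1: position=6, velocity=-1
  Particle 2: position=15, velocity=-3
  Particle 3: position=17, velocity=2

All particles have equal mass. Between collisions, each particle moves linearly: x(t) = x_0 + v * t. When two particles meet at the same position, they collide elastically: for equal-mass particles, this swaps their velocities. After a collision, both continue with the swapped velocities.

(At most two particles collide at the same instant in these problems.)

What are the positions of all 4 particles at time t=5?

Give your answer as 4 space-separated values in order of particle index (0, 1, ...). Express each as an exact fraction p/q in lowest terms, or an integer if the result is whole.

Answer: -2 0 1 27

Derivation:
Collision at t=9/2: particles 1 and 2 swap velocities; positions: p0=-3/2 p1=3/2 p2=3/2 p3=26; velocities now: v0=-1 v1=-3 v2=-1 v3=2
Advance to t=5 (no further collisions before then); velocities: v0=-1 v1=-3 v2=-1 v3=2; positions = -2 0 1 27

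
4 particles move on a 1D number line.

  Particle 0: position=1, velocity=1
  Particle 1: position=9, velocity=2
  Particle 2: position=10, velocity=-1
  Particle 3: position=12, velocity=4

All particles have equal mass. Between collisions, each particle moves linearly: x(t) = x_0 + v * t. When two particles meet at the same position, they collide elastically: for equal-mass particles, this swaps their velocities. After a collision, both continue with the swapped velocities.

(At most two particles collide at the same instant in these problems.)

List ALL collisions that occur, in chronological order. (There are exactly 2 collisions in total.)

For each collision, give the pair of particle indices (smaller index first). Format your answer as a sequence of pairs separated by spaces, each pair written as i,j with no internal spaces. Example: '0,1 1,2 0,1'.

Answer: 1,2 0,1

Derivation:
Collision at t=1/3: particles 1 and 2 swap velocities; positions: p0=4/3 p1=29/3 p2=29/3 p3=40/3; velocities now: v0=1 v1=-1 v2=2 v3=4
Collision at t=9/2: particles 0 and 1 swap velocities; positions: p0=11/2 p1=11/2 p2=18 p3=30; velocities now: v0=-1 v1=1 v2=2 v3=4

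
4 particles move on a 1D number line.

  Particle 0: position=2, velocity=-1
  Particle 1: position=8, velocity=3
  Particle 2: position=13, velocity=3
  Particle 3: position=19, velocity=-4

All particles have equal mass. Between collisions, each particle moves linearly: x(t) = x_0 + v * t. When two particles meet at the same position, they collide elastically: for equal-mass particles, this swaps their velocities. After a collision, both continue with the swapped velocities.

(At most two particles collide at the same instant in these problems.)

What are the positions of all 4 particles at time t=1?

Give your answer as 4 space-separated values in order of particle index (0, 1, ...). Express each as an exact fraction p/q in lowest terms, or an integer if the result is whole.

Collision at t=6/7: particles 2 and 3 swap velocities; positions: p0=8/7 p1=74/7 p2=109/7 p3=109/7; velocities now: v0=-1 v1=3 v2=-4 v3=3
Advance to t=1 (no further collisions before then); velocities: v0=-1 v1=3 v2=-4 v3=3; positions = 1 11 15 16

Answer: 1 11 15 16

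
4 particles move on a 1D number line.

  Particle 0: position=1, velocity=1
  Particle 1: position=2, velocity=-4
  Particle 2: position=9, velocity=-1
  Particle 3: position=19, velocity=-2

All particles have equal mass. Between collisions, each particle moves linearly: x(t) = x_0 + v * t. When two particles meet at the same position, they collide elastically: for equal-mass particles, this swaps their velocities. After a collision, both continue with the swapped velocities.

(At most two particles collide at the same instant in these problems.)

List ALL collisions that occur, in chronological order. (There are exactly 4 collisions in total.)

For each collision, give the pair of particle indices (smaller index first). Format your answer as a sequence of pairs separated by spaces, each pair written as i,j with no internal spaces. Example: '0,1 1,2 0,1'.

Answer: 0,1 1,2 2,3 1,2

Derivation:
Collision at t=1/5: particles 0 and 1 swap velocities; positions: p0=6/5 p1=6/5 p2=44/5 p3=93/5; velocities now: v0=-4 v1=1 v2=-1 v3=-2
Collision at t=4: particles 1 and 2 swap velocities; positions: p0=-14 p1=5 p2=5 p3=11; velocities now: v0=-4 v1=-1 v2=1 v3=-2
Collision at t=6: particles 2 and 3 swap velocities; positions: p0=-22 p1=3 p2=7 p3=7; velocities now: v0=-4 v1=-1 v2=-2 v3=1
Collision at t=10: particles 1 and 2 swap velocities; positions: p0=-38 p1=-1 p2=-1 p3=11; velocities now: v0=-4 v1=-2 v2=-1 v3=1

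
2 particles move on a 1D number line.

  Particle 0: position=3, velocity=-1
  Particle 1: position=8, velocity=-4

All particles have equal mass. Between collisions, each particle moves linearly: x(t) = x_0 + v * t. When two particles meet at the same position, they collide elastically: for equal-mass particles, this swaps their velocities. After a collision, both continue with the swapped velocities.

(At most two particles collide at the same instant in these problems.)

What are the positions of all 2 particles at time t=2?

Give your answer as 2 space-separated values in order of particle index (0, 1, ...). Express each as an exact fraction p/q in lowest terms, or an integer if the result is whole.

Answer: 0 1

Derivation:
Collision at t=5/3: particles 0 and 1 swap velocities; positions: p0=4/3 p1=4/3; velocities now: v0=-4 v1=-1
Advance to t=2 (no further collisions before then); velocities: v0=-4 v1=-1; positions = 0 1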